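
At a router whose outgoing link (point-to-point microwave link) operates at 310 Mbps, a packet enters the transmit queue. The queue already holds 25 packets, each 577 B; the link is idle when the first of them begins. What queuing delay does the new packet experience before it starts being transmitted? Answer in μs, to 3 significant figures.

Each queued packet: L/R = 4616/310000000 = 14.8903 μs.
25 queued → 372.258 μs.
Queuing delay = 372 μs.

372 μs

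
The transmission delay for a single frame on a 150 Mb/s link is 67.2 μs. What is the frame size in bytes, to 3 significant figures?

1260 bytes

L = R × t_tx = 150000000 b/s × 6.72e-05 s = 10080 bits.
In bytes: 10080 / 8 = 1260 bytes.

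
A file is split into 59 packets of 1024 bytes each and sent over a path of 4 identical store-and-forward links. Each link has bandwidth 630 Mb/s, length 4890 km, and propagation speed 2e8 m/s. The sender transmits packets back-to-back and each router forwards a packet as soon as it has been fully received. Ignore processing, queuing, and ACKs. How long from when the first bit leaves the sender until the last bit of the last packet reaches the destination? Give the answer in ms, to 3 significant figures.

98.6 ms

Per-hop transmission t_tx = L/R = 8192/630000000 = 0.0130032 ms.
Per-hop propagation t_prop = 4890000/200000000 = 24.45 ms.
Pipeline fill: first packet needs 4·t_tx to clear all hops; remaining 58 packets each add one t_tx.
Total = (4+59-1)·t_tx + 4·t_prop = 62·0.0130032 + 4·24.45 = 98.6 ms.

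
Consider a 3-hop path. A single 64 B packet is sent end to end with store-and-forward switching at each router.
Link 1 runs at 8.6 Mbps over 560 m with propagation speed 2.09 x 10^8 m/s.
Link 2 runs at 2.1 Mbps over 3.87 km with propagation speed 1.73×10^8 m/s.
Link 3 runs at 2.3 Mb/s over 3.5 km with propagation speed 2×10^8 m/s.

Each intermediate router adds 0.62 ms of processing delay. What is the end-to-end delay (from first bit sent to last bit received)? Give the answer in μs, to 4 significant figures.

1809 μs

L = 64 × 8 = 512 bits.
Transmission delays (L/R per hop): 59.5349, 243.81, 222.609 μs; sum = 525.953 μs.
Propagation delays (d/s per hop): 2.67943, 22.3699, 17.5 μs; sum = 42.5494 μs.
Processing at 2 router(s): 2 × 0.62 ms = 1240 μs.
End-to-end = 1809 μs.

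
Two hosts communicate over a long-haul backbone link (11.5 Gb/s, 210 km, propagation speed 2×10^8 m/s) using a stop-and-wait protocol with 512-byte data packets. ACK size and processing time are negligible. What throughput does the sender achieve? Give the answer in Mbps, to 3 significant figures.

t_tx = L/R = 4096/11500000000 = 3.56174e-07 s.
t_prop = 210000/200000000 = 0.00105 s; RTT = 0.0021 s.
Cycle = t_tx + RTT = 0.00210036 s.
Throughput = L / cycle = 4096 / 0.00210036 = 1.95 Mbps.

1.95 Mbps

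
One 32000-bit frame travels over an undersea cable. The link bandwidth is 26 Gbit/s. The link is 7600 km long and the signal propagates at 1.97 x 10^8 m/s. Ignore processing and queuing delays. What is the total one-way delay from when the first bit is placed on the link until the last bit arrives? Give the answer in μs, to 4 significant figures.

Transmission delay = L/R = 32000 / 26000000000 = 1.23077 μs.
Propagation delay = d/s = 7600000 m / 197000000 m/s = 38578.7 μs.
Total = 38580 μs.

38580 μs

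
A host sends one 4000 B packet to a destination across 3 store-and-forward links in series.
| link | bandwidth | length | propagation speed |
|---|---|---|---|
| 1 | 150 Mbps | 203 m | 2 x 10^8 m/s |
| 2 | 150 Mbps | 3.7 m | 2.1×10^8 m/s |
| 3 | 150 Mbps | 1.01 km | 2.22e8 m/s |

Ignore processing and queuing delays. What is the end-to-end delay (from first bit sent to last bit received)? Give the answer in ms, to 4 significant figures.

0.6456 ms

L = 4000 × 8 = 32000 bits.
Transmission delay per hop = L/R = 32000/150000000 = 0.213333 ms; 3 hops → 0.64 ms.
Propagation delays (d/s per hop): 0.001015, 1.7619e-05, 0.00454955 ms; sum = 0.00558217 ms.
End-to-end = 0.6456 ms.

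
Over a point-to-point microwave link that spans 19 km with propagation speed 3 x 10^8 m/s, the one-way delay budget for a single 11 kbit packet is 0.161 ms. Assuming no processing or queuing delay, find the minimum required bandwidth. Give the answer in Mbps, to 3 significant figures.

Propagation delay = 19000 / 300000000 = 0.0633333 ms.
Transmission budget = 0.161 − 0.0633333 = 0.0976667 ms.
R ≥ L / t_tx = 11000 bits / 9.76667e-05 s = 113 Mbps.

113 Mbps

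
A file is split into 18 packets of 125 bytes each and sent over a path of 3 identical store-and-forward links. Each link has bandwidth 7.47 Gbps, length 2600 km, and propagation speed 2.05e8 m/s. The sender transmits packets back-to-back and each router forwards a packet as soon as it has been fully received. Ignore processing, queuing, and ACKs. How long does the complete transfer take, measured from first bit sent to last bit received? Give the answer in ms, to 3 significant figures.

Per-hop transmission t_tx = L/R = 1000/7470000000 = 0.000133869 ms.
Per-hop propagation t_prop = 2600000/2.05e+08 = 12.6829 ms.
Pipeline fill: first packet needs 3·t_tx to clear all hops; remaining 17 packets each add one t_tx.
Total = (3+18-1)·t_tx + 3·t_prop = 20·0.000133869 + 3·12.6829 = 38.1 ms.

38.1 ms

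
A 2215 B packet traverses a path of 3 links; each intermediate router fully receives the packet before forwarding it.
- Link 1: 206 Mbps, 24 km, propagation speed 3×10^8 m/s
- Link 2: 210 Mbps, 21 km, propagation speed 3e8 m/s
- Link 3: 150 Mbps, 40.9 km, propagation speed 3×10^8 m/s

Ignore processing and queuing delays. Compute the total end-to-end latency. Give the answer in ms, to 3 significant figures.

L = 2215 × 8 = 17720 bits.
Transmission delays (L/R per hop): 0.0860194, 0.084381, 0.118133 ms; sum = 0.288534 ms.
Propagation delays (d/s per hop): 0.08, 0.07, 0.136333 ms; sum = 0.286333 ms.
End-to-end = 0.575 ms.

0.575 ms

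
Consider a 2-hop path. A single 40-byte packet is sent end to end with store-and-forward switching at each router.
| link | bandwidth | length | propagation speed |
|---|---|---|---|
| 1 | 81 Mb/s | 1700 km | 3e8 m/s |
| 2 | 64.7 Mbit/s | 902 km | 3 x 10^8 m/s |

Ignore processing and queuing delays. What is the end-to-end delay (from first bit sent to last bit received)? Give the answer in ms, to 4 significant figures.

8.682 ms

L = 40 × 8 = 320 bits.
Transmission delays (L/R per hop): 0.00395062, 0.0049459 ms; sum = 0.00889652 ms.
Propagation delays (d/s per hop): 5.66667, 3.00667 ms; sum = 8.67333 ms.
End-to-end = 8.682 ms.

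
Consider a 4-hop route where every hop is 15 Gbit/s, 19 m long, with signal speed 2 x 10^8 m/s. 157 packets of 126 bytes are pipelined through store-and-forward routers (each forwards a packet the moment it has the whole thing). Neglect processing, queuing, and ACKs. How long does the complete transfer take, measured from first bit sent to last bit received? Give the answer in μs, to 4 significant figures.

11.13 μs

Per-hop transmission t_tx = L/R = 1008/15000000000 = 0.0672 μs.
Per-hop propagation t_prop = 19/200000000 = 0.095 μs.
Pipeline fill: first packet needs 4·t_tx to clear all hops; remaining 156 packets each add one t_tx.
Total = (4+157-1)·t_tx + 4·t_prop = 160·0.0672 + 4·0.095 = 11.13 μs.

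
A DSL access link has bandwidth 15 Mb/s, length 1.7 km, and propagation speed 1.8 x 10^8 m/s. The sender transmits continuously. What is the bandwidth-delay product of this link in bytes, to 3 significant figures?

17.7 bytes

Propagation delay = 1700 / 180000000 = 9.44444e-06 s.
BDP = R × t_prop = 15000000 × 9.44444e-06 = 141.667 bits.
In bytes: 141.667/8 = 17.7 bytes.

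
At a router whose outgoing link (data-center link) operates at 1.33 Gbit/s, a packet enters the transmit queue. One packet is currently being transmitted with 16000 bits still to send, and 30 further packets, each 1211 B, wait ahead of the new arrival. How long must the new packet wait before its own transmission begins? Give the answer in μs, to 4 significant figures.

230.6 μs

Each queued packet: L/R = 9688/1330000000 = 7.28421 μs.
30 queued → 218.526 μs.
Plus remaining 16000 bits of current packet: 12.0301 μs.
Queuing delay = 230.6 μs.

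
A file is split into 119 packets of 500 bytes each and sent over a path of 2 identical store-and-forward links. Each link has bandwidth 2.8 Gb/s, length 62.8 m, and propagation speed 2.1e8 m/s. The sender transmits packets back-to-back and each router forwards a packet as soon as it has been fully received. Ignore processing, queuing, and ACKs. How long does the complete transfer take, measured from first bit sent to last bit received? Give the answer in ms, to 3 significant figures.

Per-hop transmission t_tx = L/R = 4000/2800000000 = 0.00142857 ms.
Per-hop propagation t_prop = 62.8/210000000 = 0.000299048 ms.
Pipeline fill: first packet needs 2·t_tx to clear all hops; remaining 118 packets each add one t_tx.
Total = (2+119-1)·t_tx + 2·t_prop = 120·0.00142857 + 2·0.000299048 = 0.172 ms.

0.172 ms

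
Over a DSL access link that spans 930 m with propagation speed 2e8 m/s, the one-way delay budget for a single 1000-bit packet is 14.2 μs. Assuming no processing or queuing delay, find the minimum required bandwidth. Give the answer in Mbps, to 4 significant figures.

104.7 Mbps

Propagation delay = 930 / 200000000 = 4.65 μs.
Transmission budget = 14.2 − 4.65 = 9.55 μs.
R ≥ L / t_tx = 1000 bits / 9.55e-06 s = 104.7 Mbps.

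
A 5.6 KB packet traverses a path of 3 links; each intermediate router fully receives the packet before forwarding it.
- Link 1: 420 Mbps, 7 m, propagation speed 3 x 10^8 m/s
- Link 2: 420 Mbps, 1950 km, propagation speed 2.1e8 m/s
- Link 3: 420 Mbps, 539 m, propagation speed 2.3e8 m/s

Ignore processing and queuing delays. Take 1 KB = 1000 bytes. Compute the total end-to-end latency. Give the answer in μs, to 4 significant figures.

9608 μs

L = 44800 bits.
Transmission delay per hop = L/R = 44800/420000000 = 106.667 μs; 3 hops → 320 μs.
Propagation delays (d/s per hop): 0.0233333, 9285.71, 2.34348 μs; sum = 9288.08 μs.
End-to-end = 9608 μs.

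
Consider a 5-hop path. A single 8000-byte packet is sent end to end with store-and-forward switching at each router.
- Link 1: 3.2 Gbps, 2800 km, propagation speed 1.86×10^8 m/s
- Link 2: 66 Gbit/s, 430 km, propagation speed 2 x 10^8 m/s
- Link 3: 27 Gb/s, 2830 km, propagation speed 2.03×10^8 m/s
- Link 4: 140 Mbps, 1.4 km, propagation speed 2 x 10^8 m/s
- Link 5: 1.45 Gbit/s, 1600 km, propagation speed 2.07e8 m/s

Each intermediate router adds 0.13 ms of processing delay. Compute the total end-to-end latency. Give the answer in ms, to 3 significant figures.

39.9 ms

L = 8000 × 8 = 64000 bits.
Transmission delays (L/R per hop): 0.02, 0.000969697, 0.00237037, 0.457143, 0.0441379 ms; sum = 0.524621 ms.
Propagation delays (d/s per hop): 15.0538, 2.15, 13.9409, 0.007, 7.72947 ms; sum = 38.8811 ms.
Processing at 4 router(s): 4 × 0.13 ms = 0.52 ms.
End-to-end = 39.9 ms.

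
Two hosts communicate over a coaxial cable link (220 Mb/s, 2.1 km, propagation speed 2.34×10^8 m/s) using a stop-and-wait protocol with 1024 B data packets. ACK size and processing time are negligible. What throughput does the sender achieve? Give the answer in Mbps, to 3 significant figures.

t_tx = L/R = 8192/220000000 = 3.72364e-05 s.
t_prop = 2100/234000000 = 8.97436e-06 s; RTT = 1.79487e-05 s.
Cycle = t_tx + RTT = 5.51851e-05 s.
Throughput = L / cycle = 8192 / 5.51851e-05 = 148 Mbps.

148 Mbps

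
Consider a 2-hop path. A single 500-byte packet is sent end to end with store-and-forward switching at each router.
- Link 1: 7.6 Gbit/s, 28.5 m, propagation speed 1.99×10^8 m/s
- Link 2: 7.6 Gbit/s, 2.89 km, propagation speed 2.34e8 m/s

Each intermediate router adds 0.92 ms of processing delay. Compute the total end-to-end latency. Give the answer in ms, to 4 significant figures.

L = 500 × 8 = 4000 bits.
Transmission delay per hop = L/R = 4000/7600000000 = 0.000526316 ms; 2 hops → 0.00105263 ms.
Propagation delays (d/s per hop): 0.000143216, 0.0123504 ms; sum = 0.0124936 ms.
Processing at 1 router(s): 1 × 0.92 ms = 0.92 ms.
End-to-end = 0.9335 ms.

0.9335 ms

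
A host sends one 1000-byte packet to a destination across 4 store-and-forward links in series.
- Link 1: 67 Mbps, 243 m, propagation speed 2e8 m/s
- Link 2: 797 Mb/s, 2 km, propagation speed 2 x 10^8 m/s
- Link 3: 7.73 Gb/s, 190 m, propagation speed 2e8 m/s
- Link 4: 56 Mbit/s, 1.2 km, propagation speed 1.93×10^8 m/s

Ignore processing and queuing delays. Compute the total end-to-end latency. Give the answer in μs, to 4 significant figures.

291.7 μs

L = 1000 × 8 = 8000 bits.
Transmission delays (L/R per hop): 119.403, 10.0376, 1.03493, 142.857 μs; sum = 273.333 μs.
Propagation delays (d/s per hop): 1.215, 10, 0.95, 6.21762 μs; sum = 18.3826 μs.
End-to-end = 291.7 μs.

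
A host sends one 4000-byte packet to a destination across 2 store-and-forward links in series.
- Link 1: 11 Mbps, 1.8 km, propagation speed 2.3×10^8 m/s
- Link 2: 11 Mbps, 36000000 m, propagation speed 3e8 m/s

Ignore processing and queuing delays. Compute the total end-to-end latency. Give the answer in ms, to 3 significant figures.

126 ms

L = 4000 × 8 = 32000 bits.
Transmission delay per hop = L/R = 32000/11000000 = 2.90909 ms; 2 hops → 5.81818 ms.
Propagation delays (d/s per hop): 0.00782609, 120 ms; sum = 120.008 ms.
End-to-end = 126 ms.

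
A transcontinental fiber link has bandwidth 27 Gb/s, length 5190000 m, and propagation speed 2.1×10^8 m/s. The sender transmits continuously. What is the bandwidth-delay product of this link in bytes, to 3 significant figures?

83400000 bytes

Propagation delay = 5190000 / 210000000 = 0.0247143 s.
BDP = R × t_prop = 27000000000 × 0.0247143 = 667286000 bits.
In bytes: 667286000/8 = 83400000 bytes.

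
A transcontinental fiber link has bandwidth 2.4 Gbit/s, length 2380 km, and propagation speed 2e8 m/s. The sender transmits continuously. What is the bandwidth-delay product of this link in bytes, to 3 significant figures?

3570000 bytes

Propagation delay = 2380000 / 200000000 = 0.0119 s.
BDP = R × t_prop = 2400000000 × 0.0119 = 28560000 bits.
In bytes: 28560000/8 = 3570000 bytes.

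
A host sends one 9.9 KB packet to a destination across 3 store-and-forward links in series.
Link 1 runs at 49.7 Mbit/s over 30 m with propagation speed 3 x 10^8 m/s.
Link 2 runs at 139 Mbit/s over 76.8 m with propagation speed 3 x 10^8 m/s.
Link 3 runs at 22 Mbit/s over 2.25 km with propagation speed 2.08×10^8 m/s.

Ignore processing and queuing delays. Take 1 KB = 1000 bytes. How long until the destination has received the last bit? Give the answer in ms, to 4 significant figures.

5.775 ms

L = 79200 bits.
Transmission delays (L/R per hop): 1.59356, 0.569784, 3.6 ms; sum = 5.76335 ms.
Propagation delays (d/s per hop): 0.0001, 0.000256, 0.0108173 ms; sum = 0.0111733 ms.
End-to-end = 5.775 ms.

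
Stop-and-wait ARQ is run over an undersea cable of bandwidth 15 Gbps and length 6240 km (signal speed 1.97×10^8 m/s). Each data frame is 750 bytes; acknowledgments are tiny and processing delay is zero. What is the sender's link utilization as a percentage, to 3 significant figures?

t_tx = L/R = 6000/15000000000 = 4e-07 s.
t_prop = 6240000/197000000 = 0.0316751 s; RTT = 0.0633503 s.
Cycle = t_tx + RTT = 0.0633507 s.
Utilization = t_tx / cycle = 4e-07/0.0633507 = 0.000631 %.

0.000631 %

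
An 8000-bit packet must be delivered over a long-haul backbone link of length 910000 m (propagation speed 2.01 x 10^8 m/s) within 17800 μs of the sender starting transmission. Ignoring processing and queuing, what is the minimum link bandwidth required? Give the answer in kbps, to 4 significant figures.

Propagation delay = 910000 / 2.01e+08 = 4527.36 μs.
Transmission budget = 17800 − 4527.36 = 13272.6 μs.
R ≥ L / t_tx = 8000 bits / 0.0132726 s = 602.7 kbps.

602.7 kbps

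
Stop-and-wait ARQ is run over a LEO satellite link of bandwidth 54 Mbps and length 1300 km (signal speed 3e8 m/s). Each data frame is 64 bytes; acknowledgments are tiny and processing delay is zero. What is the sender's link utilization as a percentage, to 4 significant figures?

t_tx = L/R = 512/54000000 = 9.48148e-06 s.
t_prop = 1300000/300000000 = 0.00433333 s; RTT = 0.00866667 s.
Cycle = t_tx + RTT = 0.00867615 s.
Utilization = t_tx / cycle = 9.48148e-06/0.00867615 = 0.1093 %.

0.1093 %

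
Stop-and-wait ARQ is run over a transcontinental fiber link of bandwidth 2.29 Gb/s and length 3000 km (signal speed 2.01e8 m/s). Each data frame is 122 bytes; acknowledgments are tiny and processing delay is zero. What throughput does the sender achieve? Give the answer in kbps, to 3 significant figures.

t_tx = L/R = 976/2290000000 = 4.26201e-07 s.
t_prop = 3000000/2.01e+08 = 0.0149254 s; RTT = 0.0298507 s.
Cycle = t_tx + RTT = 0.0298512 s.
Throughput = L / cycle = 976 / 0.0298512 = 32.7 kbps.

32.7 kbps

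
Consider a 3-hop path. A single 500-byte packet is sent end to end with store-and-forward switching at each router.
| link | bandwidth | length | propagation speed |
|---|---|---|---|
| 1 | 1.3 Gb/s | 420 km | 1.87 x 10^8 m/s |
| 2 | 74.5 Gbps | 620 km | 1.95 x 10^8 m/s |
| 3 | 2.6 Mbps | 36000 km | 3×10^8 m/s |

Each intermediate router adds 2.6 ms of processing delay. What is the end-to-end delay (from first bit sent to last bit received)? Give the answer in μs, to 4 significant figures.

L = 500 × 8 = 4000 bits.
Transmission delays (L/R per hop): 3.07692, 0.0536913, 1538.46 μs; sum = 1541.59 μs.
Propagation delays (d/s per hop): 2245.99, 3179.49, 120000 μs; sum = 125425 μs.
Processing at 2 router(s): 2 × 2.6 ms = 5200 μs.
End-to-end = 132200 μs.

132200 μs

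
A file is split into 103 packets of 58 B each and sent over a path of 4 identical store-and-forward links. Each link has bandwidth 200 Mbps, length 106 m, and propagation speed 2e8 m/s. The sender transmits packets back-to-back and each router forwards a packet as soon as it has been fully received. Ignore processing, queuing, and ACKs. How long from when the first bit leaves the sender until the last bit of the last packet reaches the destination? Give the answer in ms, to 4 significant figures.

0.2480 ms

Per-hop transmission t_tx = L/R = 464/200000000 = 0.00232 ms.
Per-hop propagation t_prop = 106/200000000 = 0.00053 ms.
Pipeline fill: first packet needs 4·t_tx to clear all hops; remaining 102 packets each add one t_tx.
Total = (4+103-1)·t_tx + 4·t_prop = 106·0.00232 + 4·0.00053 = 0.2480 ms.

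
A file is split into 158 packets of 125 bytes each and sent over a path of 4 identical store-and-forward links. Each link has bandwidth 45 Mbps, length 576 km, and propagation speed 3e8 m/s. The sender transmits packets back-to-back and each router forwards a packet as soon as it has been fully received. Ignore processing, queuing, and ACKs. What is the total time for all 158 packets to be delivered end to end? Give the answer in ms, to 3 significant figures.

11.3 ms

Per-hop transmission t_tx = L/R = 1000/45000000 = 0.0222222 ms.
Per-hop propagation t_prop = 576000/300000000 = 1.92 ms.
Pipeline fill: first packet needs 4·t_tx to clear all hops; remaining 157 packets each add one t_tx.
Total = (4+158-1)·t_tx + 4·t_prop = 161·0.0222222 + 4·1.92 = 11.3 ms.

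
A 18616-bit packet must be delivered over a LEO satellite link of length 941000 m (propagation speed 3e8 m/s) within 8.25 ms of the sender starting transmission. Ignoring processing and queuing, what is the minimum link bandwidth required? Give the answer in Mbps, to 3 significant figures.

Propagation delay = 941000 / 300000000 = 3.13667 ms.
Transmission budget = 8.25 − 3.13667 = 5.11333 ms.
R ≥ L / t_tx = 18616 bits / 0.00511333 s = 3.64 Mbps.

3.64 Mbps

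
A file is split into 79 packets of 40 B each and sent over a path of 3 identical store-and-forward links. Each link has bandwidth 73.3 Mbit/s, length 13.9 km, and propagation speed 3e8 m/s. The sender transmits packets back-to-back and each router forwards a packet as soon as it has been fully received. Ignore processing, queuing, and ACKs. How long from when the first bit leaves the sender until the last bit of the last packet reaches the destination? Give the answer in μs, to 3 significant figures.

493 μs

Per-hop transmission t_tx = L/R = 320/73300000 = 4.36562 μs.
Per-hop propagation t_prop = 13900/300000000 = 46.3333 μs.
Pipeline fill: first packet needs 3·t_tx to clear all hops; remaining 78 packets each add one t_tx.
Total = (3+79-1)·t_tx + 3·t_prop = 81·4.36562 + 3·46.3333 = 493 μs.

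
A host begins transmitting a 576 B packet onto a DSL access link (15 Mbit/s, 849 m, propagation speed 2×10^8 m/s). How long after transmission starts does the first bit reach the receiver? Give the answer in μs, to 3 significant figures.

4.25 μs

First bit experiences only propagation delay: d/s = 849/200000000 = 4.25 μs.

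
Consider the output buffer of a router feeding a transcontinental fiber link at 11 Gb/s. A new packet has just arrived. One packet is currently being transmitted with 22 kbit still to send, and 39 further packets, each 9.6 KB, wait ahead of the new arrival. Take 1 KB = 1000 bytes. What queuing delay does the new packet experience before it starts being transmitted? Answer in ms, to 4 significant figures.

0.2743 ms

Each queued packet: L/R = 76800/11000000000 = 0.00698182 ms.
39 queued → 0.272291 ms.
Plus remaining 22000 bits of current packet: 0.002 ms.
Queuing delay = 0.2743 ms.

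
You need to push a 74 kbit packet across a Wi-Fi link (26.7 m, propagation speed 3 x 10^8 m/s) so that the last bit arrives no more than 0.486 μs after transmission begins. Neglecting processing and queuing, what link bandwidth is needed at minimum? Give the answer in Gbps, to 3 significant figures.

Propagation delay = 26.7 / 300000000 = 0.089 μs.
Transmission budget = 0.486 − 0.089 = 0.397 μs.
R ≥ L / t_tx = 74000 bits / 3.97e-07 s = 186 Gbps.

186 Gbps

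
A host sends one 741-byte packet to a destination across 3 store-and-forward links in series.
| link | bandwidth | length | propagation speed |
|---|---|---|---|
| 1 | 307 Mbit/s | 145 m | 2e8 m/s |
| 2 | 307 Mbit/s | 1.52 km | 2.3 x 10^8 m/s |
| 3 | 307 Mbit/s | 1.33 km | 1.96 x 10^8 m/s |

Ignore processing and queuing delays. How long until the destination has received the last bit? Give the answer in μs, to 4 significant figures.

L = 741 × 8 = 5928 bits.
Transmission delay per hop = L/R = 5928/307000000 = 19.3094 μs; 3 hops → 57.9283 μs.
Propagation delays (d/s per hop): 0.725, 6.6087, 6.78571 μs; sum = 14.1194 μs.
End-to-end = 72.05 μs.

72.05 μs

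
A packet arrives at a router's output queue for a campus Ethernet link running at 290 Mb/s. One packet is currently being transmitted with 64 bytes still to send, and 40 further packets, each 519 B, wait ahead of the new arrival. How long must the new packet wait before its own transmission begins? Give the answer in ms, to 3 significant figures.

Each queued packet: L/R = 4152/290000000 = 0.0143172 ms.
40 queued → 0.57269 ms.
Plus remaining 512 bits of current packet: 0.00176552 ms.
Queuing delay = 0.574 ms.

0.574 ms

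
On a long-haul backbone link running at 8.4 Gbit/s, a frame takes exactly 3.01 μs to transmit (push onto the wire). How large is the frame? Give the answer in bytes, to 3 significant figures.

L = R × t_tx = 8400000000 b/s × 3.01e-06 s = 25284 bits.
In bytes: 25284 / 8 = 3160 bytes.

3160 bytes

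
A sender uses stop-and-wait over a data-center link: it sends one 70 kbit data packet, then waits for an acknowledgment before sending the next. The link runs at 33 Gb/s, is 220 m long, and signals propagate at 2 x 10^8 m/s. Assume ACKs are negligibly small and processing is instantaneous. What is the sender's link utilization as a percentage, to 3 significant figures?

t_tx = L/R = 70000/33000000000 = 2.12121e-06 s.
t_prop = 220/200000000 = 1.1e-06 s; RTT = 2.2e-06 s.
Cycle = t_tx + RTT = 4.32121e-06 s.
Utilization = t_tx / cycle = 2.12121e-06/4.32121e-06 = 49.1 %.

49.1 %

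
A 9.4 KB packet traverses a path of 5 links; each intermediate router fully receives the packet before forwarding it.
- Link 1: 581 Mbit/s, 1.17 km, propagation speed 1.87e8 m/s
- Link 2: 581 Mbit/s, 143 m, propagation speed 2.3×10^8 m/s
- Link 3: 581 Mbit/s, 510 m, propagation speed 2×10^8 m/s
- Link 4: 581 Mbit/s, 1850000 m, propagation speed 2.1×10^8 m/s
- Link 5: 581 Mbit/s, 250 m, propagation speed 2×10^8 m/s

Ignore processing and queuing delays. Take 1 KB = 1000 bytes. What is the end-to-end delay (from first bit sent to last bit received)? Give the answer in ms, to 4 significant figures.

L = 75200 bits.
Transmission delay per hop = L/R = 75200/581000000 = 0.129432 ms; 5 hops → 0.64716 ms.
Propagation delays (d/s per hop): 0.00625668, 0.000621739, 0.00255, 8.80952, 0.00125 ms; sum = 8.8202 ms.
End-to-end = 9.467 ms.

9.467 ms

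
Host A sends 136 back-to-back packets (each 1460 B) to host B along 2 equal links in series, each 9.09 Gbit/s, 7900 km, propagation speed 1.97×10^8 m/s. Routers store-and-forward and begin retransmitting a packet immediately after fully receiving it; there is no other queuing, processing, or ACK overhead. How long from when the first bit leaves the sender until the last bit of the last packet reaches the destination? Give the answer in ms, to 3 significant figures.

Per-hop transmission t_tx = L/R = 11680/9090000000 = 0.00128493 ms.
Per-hop propagation t_prop = 7900000/197000000 = 40.1015 ms.
Pipeline fill: first packet needs 2·t_tx to clear all hops; remaining 135 packets each add one t_tx.
Total = (2+136-1)·t_tx + 2·t_prop = 137·0.00128493 + 2·40.1015 = 80.4 ms.

80.4 ms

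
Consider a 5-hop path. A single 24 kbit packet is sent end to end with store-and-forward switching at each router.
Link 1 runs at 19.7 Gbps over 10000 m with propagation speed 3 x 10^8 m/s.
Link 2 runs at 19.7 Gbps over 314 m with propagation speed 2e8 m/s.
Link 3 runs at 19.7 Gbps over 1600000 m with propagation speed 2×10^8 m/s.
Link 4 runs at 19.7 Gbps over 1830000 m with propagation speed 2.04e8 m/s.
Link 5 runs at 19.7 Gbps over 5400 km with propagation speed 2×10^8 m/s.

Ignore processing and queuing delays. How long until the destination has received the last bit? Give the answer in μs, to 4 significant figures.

L = 24000 bits.
Transmission delay per hop = L/R = 24000/19700000000 = 1.21827 μs; 5 hops → 6.09137 μs.
Propagation delays (d/s per hop): 33.3333, 1.57, 8000, 8970.59, 27000 μs; sum = 44005.5 μs.
End-to-end = 44010 μs.

44010 μs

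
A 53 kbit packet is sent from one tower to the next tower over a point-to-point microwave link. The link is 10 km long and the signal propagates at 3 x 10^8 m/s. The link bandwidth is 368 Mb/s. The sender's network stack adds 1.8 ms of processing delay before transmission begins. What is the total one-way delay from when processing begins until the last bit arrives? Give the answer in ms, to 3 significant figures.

L = 53000 bits.
Transmission delay = L/R = 53000 / 368000000 = 0.144022 ms.
Propagation delay = d/s = 10000 m / 300000000 m/s = 0.0333333 ms.
Plus processing delay 1.8 ms = 1.8 ms.
Total = 1.98 ms.

1.98 ms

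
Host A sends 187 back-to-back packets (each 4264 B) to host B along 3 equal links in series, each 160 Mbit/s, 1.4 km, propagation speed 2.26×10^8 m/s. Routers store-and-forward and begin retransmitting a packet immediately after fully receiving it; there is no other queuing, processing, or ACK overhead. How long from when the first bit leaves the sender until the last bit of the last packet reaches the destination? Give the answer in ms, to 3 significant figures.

40.3 ms

Per-hop transmission t_tx = L/R = 34112/160000000 = 0.2132 ms.
Per-hop propagation t_prop = 1400/2.26e+08 = 0.00619469 ms.
Pipeline fill: first packet needs 3·t_tx to clear all hops; remaining 186 packets each add one t_tx.
Total = (3+187-1)·t_tx + 3·t_prop = 189·0.2132 + 3·0.00619469 = 40.3 ms.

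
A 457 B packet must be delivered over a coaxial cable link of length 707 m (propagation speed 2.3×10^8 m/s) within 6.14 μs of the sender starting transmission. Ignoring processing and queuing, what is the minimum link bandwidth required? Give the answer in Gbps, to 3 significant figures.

1.19 Gbps

L = 3656 bits.
Propagation delay = 707 / 2.3e+08 = 3.07391 μs.
Transmission budget = 6.14 − 3.07391 = 3.06609 μs.
R ≥ L / t_tx = 3656 bits / 3.06609e-06 s = 1.19 Gbps.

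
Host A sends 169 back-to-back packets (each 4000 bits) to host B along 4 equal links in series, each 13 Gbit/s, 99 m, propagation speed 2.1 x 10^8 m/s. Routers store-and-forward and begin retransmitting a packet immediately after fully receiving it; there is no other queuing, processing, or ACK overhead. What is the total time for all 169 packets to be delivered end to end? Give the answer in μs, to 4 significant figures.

54.81 μs

Per-hop transmission t_tx = L/R = 4000/13000000000 = 0.307692 μs.
Per-hop propagation t_prop = 99/210000000 = 0.471429 μs.
Pipeline fill: first packet needs 4·t_tx to clear all hops; remaining 168 packets each add one t_tx.
Total = (4+169-1)·t_tx + 4·t_prop = 172·0.307692 + 4·0.471429 = 54.81 μs.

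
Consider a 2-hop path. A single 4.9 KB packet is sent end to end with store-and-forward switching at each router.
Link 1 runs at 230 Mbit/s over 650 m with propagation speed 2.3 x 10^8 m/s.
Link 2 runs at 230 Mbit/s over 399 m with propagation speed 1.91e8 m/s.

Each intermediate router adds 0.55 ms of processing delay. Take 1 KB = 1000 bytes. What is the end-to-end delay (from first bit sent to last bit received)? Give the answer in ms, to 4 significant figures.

L = 39200 bits.
Transmission delay per hop = L/R = 39200/230000000 = 0.170435 ms; 2 hops → 0.34087 ms.
Propagation delays (d/s per hop): 0.00282609, 0.00208901 ms; sum = 0.00491509 ms.
Processing at 1 router(s): 1 × 0.55 ms = 0.55 ms.
End-to-end = 0.8958 ms.

0.8958 ms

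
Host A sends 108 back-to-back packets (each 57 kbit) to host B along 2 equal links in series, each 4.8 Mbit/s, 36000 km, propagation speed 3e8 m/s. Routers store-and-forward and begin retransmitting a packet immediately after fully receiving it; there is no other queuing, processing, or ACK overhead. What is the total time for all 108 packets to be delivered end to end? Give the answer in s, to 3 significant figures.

1.53 s

Per-hop transmission t_tx = L/R = 57000/4800000 = 0.011875 s.
Per-hop propagation t_prop = 36000000/300000000 = 0.12 s.
Pipeline fill: first packet needs 2·t_tx to clear all hops; remaining 107 packets each add one t_tx.
Total = (2+108-1)·t_tx + 2·t_prop = 109·0.011875 + 2·0.12 = 1.53 s.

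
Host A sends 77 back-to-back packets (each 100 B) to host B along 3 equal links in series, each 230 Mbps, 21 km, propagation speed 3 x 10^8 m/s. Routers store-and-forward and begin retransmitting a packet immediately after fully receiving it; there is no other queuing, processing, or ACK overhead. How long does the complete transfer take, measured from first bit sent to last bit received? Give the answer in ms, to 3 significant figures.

0.485 ms

Per-hop transmission t_tx = L/R = 800/230000000 = 0.00347826 ms.
Per-hop propagation t_prop = 21000/300000000 = 0.07 ms.
Pipeline fill: first packet needs 3·t_tx to clear all hops; remaining 76 packets each add one t_tx.
Total = (3+77-1)·t_tx + 3·t_prop = 79·0.00347826 + 3·0.07 = 0.485 ms.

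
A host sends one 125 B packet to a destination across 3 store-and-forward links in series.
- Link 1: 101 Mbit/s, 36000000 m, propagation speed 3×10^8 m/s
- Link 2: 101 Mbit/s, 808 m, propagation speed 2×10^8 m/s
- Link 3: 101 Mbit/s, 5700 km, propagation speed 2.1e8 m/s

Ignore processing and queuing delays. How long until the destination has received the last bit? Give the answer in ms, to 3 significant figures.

147 ms

L = 125 × 8 = 1000 bits.
Transmission delay per hop = L/R = 1000/101000000 = 0.00990099 ms; 3 hops → 0.029703 ms.
Propagation delays (d/s per hop): 120, 0.00404, 27.1429 ms; sum = 147.147 ms.
End-to-end = 147 ms.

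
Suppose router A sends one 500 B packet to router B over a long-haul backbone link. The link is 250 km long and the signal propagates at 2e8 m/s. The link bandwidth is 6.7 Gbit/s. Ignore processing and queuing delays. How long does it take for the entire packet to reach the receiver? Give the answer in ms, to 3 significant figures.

1.25 ms

L = 500 × 8 = 4000 bits.
Transmission delay = L/R = 4000 / 6700000000 = 0.000597015 ms.
Propagation delay = d/s = 250000 m / 200000000 m/s = 1.25 ms.
Total = 1.25 ms.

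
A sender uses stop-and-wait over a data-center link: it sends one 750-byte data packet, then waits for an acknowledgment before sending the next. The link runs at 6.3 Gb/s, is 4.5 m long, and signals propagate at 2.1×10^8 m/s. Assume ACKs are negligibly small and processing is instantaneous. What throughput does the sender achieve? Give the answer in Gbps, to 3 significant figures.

t_tx = L/R = 6000/6300000000 = 9.52381e-07 s.
t_prop = 4.5/210000000 = 2.14286e-08 s; RTT = 4.28571e-08 s.
Cycle = t_tx + RTT = 9.95238e-07 s.
Throughput = L / cycle = 6000 / 9.95238e-07 = 6.03 Gbps.

6.03 Gbps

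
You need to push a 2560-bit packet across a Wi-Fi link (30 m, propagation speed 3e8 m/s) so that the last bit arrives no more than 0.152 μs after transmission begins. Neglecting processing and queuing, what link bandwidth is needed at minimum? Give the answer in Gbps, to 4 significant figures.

Propagation delay = 30 / 300000000 = 0.1 μs.
Transmission budget = 0.152 − 0.1 = 0.052 μs.
R ≥ L / t_tx = 2560 bits / 5.2e-08 s = 49.23 Gbps.

49.23 Gbps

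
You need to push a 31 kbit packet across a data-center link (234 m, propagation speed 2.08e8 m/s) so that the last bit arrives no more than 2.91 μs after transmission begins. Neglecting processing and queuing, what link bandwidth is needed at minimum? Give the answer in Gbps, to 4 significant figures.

17.37 Gbps

Propagation delay = 234 / 208000000 = 1.125 μs.
Transmission budget = 2.91 − 1.125 = 1.785 μs.
R ≥ L / t_tx = 31000 bits / 1.785e-06 s = 17.37 Gbps.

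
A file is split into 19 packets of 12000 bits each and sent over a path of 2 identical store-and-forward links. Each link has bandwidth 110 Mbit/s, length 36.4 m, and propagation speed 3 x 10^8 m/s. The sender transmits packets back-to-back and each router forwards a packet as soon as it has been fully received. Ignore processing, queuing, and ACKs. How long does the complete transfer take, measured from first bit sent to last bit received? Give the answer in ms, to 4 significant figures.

Per-hop transmission t_tx = L/R = 12000/110000000 = 0.109091 ms.
Per-hop propagation t_prop = 36.4/300000000 = 0.000121333 ms.
Pipeline fill: first packet needs 2·t_tx to clear all hops; remaining 18 packets each add one t_tx.
Total = (2+19-1)·t_tx + 2·t_prop = 20·0.109091 + 2·0.000121333 = 2.182 ms.

2.182 ms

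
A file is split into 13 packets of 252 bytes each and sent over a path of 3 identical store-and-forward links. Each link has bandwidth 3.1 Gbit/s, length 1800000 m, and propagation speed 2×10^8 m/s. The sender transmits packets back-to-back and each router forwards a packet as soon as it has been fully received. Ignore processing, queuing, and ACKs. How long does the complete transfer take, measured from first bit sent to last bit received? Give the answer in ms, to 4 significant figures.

27.01 ms

Per-hop transmission t_tx = L/R = 2016/3100000000 = 0.000650323 ms.
Per-hop propagation t_prop = 1800000/200000000 = 9 ms.
Pipeline fill: first packet needs 3·t_tx to clear all hops; remaining 12 packets each add one t_tx.
Total = (3+13-1)·t_tx + 3·t_prop = 15·0.000650323 + 3·9 = 27.01 ms.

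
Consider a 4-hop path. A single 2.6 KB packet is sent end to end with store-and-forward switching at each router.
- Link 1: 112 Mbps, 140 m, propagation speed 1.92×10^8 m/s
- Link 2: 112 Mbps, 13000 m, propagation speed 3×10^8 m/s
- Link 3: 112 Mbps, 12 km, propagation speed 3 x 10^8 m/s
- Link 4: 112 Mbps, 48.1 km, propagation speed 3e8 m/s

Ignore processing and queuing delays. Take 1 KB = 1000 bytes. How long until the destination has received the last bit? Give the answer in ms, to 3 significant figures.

L = 20800 bits.
Transmission delay per hop = L/R = 20800/112000000 = 0.185714 ms; 4 hops → 0.742857 ms.
Propagation delays (d/s per hop): 0.000729167, 0.0433333, 0.04, 0.160333 ms; sum = 0.244396 ms.
End-to-end = 0.987 ms.

0.987 ms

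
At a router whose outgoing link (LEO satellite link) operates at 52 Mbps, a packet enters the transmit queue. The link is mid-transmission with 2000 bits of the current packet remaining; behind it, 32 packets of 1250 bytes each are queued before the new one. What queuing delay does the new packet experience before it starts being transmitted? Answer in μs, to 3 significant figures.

Each queued packet: L/R = 10000/52000000 = 192.308 μs.
32 queued → 6153.85 μs.
Plus remaining 2000 bits of current packet: 38.4615 μs.
Queuing delay = 6190 μs.

6190 μs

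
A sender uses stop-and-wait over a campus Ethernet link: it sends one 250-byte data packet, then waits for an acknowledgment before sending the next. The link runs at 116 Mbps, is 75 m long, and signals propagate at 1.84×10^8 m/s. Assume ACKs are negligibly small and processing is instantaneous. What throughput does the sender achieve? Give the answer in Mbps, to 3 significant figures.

t_tx = L/R = 2000/116000000 = 1.72414e-05 s.
t_prop = 75/184000000 = 4.07609e-07 s; RTT = 8.15217e-07 s.
Cycle = t_tx + RTT = 1.80566e-05 s.
Throughput = L / cycle = 2000 / 1.80566e-05 = 111 Mbps.

111 Mbps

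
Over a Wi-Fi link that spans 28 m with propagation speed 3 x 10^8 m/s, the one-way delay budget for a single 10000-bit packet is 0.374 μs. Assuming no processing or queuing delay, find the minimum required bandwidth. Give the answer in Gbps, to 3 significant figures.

35.6 Gbps

Propagation delay = 28 / 300000000 = 0.0933333 μs.
Transmission budget = 0.374 − 0.0933333 = 0.280667 μs.
R ≥ L / t_tx = 10000 bits / 2.80667e-07 s = 35.6 Gbps.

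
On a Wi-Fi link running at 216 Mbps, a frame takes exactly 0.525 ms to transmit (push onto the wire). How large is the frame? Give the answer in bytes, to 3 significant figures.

L = R × t_tx = 216000000 b/s × 0.000525 s = 113400 bits.
In bytes: 113400 / 8 = 14200 bytes.

14200 bytes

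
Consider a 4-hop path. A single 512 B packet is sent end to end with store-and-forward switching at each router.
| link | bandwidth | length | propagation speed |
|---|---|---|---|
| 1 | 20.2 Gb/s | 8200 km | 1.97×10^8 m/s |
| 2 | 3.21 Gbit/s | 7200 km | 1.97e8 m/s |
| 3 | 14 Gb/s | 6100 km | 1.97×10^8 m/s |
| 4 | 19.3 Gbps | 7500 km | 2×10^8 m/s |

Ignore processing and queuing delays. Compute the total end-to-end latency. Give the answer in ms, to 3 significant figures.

L = 512 × 8 = 4096 bits.
Transmission delays (L/R per hop): 0.000202772, 0.00127601, 0.000292571, 0.000212228 ms; sum = 0.00198358 ms.
Propagation delays (d/s per hop): 41.6244, 36.5482, 30.9645, 37.5 ms; sum = 146.637 ms.
End-to-end = 147 ms.

147 ms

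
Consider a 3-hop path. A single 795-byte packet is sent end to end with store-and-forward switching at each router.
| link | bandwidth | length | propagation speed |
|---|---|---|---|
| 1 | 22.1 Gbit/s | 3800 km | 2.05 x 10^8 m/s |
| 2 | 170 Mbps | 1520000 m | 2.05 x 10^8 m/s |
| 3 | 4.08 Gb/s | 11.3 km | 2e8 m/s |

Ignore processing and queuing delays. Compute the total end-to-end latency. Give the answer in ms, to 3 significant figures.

26.0 ms

L = 795 × 8 = 6360 bits.
Transmission delays (L/R per hop): 0.000287783, 0.0374118, 0.00155882 ms; sum = 0.0392584 ms.
Propagation delays (d/s per hop): 18.5366, 7.41463, 0.0565 ms; sum = 26.0077 ms.
End-to-end = 26.0 ms.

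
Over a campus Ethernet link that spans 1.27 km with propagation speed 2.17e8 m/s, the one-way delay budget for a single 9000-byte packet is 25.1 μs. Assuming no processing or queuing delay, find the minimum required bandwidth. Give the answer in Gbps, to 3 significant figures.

3.74 Gbps

L = 72000 bits.
Propagation delay = 1270 / 217000000 = 5.85253 μs.
Transmission budget = 25.1 − 5.85253 = 19.2475 μs.
R ≥ L / t_tx = 72000 bits / 1.92475e-05 s = 3.74 Gbps.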